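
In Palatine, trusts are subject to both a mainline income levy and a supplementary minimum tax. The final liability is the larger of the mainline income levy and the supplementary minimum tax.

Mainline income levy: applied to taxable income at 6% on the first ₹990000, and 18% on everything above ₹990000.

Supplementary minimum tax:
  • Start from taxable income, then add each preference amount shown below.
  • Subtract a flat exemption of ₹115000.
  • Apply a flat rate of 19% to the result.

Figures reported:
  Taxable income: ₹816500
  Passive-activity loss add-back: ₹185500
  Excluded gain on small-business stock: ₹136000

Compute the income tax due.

₹194370

Mainline income levy:
  ₹816500 × 6% = ₹48990

Supplementary minimum tax:
  Adjusted income: ₹816500 + ₹185500 + ₹136000 = ₹1138000
  Less exemption ₹115000 → base ₹1023000
  ₹1023000 × 19% = ₹194370

₹194370 > ₹48990, so the supplementary minimum tax is the binding amount.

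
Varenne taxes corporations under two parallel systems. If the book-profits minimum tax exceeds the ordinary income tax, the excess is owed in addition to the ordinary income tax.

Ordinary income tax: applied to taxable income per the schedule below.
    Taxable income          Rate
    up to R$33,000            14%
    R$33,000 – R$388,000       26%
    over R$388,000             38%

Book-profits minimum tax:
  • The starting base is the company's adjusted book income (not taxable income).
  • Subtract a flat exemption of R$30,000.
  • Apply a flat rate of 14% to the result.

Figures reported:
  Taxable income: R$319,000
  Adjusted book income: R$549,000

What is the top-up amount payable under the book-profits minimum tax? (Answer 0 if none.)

R$0

Ordinary income tax:
  R$33,000 × 14% = R$4,620
  R$286,000 × 26% = R$74,360
  → R$78,980

Book-profits minimum tax:
  Base (adjusted book income): R$549,000
  Less exemption R$30,000 → base R$519,000
  R$519,000 × 14% = R$72,660

R$72,660 ≤ R$78,980, so no add-on is due.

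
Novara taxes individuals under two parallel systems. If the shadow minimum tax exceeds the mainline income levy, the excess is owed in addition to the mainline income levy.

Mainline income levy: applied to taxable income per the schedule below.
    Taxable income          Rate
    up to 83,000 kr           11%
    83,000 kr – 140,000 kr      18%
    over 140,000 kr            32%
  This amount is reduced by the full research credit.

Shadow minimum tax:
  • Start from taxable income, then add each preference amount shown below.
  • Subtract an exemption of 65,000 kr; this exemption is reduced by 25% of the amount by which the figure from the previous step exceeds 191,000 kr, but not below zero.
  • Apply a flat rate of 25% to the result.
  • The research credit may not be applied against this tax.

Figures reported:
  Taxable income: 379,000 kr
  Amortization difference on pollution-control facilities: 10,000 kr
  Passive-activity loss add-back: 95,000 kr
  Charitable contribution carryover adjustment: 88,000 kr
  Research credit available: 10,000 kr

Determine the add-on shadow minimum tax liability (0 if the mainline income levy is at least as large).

57,130 kr

Mainline income levy:
  83,000 kr × 11% = 9,130 kr
  57,000 kr × 18% = 10,260 kr
  239,000 kr × 32% = 76,480 kr
  → 95,870 kr
  Less research credit 10,000 kr → 85,870 kr

Shadow minimum tax:
  Adjusted income: 379,000 kr + 10,000 kr + 95,000 kr + 88,000 kr = 572,000 kr
  Exemption: 25% × (572,000 kr − 191,000 kr) = 95,250 kr ≥ 65,000 kr, so the exemption is fully phased out
  Base: 572,000 kr − 0 kr = 572,000 kr
  572,000 kr × 25% = 143,000 kr

Excess of shadow minimum tax over mainline income levy: 143,000 kr − 85,870 kr = 57,130 kr.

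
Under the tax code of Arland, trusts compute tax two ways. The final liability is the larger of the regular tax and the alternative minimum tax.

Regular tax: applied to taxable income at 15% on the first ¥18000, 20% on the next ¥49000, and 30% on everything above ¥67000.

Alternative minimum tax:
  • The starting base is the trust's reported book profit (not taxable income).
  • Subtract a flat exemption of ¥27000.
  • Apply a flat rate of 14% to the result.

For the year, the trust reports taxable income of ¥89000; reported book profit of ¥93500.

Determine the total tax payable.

Alternative minimum tax:
  Base (reported book profit): ¥93500
  Less exemption ¥27000 → base ¥66500
  ¥66500 × 14% = ¥9310

Regular tax:
  ¥18000 × 15% = ¥2700
  ¥49000 × 20% = ¥9800
  ¥22000 × 30% = ¥6600
  → ¥19100

¥19100 > ¥9310, so the regular tax governs.

¥19100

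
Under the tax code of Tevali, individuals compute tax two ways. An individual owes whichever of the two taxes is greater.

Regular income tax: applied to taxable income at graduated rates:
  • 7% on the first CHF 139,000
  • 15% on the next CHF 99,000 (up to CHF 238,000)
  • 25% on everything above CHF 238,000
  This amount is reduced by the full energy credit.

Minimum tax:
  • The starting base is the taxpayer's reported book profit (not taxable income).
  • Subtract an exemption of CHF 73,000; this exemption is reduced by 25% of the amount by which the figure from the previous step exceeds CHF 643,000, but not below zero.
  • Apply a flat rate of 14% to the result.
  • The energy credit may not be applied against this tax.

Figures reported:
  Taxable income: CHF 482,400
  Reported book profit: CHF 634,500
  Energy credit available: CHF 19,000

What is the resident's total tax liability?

Minimum tax:
  Base (reported book profit): CHF 634,500
  Exemption: CHF 634,500 ≤ CHF 643,000, so full CHF 73,000 applies
  Base: CHF 634,500 − CHF 73,000 = CHF 561,500
  CHF 561,500 × 14% = CHF 78,610

Regular income tax:
  CHF 139,000 × 7% = CHF 9,730
  CHF 99,000 × 15% = CHF 14,850
  CHF 244,400 × 25% = CHF 61,100
  → CHF 85,680
  Less energy credit CHF 19,000 → CHF 66,680

CHF 78,610 > CHF 66,680, so the minimum tax is the binding amount.

CHF 78,610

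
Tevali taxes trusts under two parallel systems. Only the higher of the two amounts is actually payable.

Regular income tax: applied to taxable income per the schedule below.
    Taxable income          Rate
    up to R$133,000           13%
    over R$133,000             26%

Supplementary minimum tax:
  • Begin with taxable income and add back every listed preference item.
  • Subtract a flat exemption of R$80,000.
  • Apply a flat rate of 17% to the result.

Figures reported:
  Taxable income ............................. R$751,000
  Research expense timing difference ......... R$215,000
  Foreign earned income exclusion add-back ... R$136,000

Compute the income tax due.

Supplementary minimum tax:
  Adjusted income: R$751,000 + R$215,000 + R$136,000 = R$1,102,000
  Less exemption R$80,000 → base R$1,022,000
  R$1,022,000 × 17% = R$173,740

Regular income tax:
  R$133,000 × 13% = R$17,290
  R$618,000 × 26% = R$160,680
  → R$177,970

R$177,970 > R$173,740, so the regular income tax governs.

R$177,970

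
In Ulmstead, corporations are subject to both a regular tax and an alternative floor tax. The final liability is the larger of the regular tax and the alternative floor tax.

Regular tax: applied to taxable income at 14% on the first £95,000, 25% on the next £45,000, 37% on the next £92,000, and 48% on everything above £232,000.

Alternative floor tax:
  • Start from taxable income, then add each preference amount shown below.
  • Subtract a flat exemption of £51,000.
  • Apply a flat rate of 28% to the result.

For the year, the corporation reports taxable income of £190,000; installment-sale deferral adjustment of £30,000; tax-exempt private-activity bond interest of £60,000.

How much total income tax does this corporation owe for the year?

£64,120

Regular tax:
  £95,000 × 14% = £13,300
  £45,000 × 25% = £11,250
  £50,000 × 37% = £18,500
  → £43,050

Alternative floor tax:
  Adjusted income: £190,000 + £30,000 + £60,000 = £280,000
  Less exemption £51,000 → base £229,000
  £229,000 × 28% = £64,120

£64,120 > £43,050, so the alternative floor tax is the binding amount.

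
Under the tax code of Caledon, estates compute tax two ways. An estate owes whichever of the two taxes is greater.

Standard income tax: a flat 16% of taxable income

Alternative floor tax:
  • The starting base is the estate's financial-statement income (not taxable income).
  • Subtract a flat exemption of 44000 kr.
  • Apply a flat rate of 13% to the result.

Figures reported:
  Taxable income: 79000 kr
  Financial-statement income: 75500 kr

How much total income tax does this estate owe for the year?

Alternative floor tax:
  Base (financial-statement income): 75500 kr
  Less exemption 44000 kr → base 31500 kr
  31500 kr × 13% = 4095 kr

Standard income tax:
  79000 kr × 16% = 12640 kr

12640 kr > 4095 kr, so the standard income tax governs.

12640 kr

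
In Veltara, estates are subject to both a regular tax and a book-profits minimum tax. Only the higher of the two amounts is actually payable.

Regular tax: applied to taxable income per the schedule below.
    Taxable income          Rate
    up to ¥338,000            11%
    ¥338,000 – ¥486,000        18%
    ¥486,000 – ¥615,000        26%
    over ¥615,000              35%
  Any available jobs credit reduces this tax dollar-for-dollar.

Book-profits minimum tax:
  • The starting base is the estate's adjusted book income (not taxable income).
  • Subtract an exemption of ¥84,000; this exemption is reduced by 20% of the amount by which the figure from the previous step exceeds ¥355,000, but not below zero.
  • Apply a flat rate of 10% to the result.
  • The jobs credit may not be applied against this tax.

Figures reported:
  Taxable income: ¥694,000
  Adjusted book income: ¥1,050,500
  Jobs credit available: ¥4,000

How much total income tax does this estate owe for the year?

¥121,010

Book-profits minimum tax:
  Base (adjusted book income): ¥1,050,500
  Exemption: 20% × (¥1,050,500 − ¥355,000) = ¥139,100 ≥ ¥84,000, so the exemption is fully phased out
  Base: ¥1,050,500 − ¥0 = ¥1,050,500
  ¥1,050,500 × 10% = ¥105,050

Regular tax:
  ¥338,000 × 11% = ¥37,180
  ¥148,000 × 18% = ¥26,640
  ¥129,000 × 26% = ¥33,540
  ¥79,000 × 35% = ¥27,650
  → ¥125,010
  Less jobs credit ¥4,000 → ¥121,010

¥121,010 > ¥105,050, so the regular tax governs.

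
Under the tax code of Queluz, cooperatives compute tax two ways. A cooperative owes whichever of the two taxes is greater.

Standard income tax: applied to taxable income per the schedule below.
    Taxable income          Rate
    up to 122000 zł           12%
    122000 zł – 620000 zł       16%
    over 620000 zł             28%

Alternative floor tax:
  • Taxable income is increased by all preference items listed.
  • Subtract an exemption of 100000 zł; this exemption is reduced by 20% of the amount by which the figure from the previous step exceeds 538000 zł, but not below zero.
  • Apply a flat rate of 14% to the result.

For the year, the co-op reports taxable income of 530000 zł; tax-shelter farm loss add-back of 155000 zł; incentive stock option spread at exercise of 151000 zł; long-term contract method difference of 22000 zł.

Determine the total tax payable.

Standard income tax:
  122000 zł × 12% = 14640 zł
  408000 zł × 16% = 65280 zł
  → 79920 zł

Alternative floor tax:
  Adjusted income: 530000 zł + 155000 zł + 151000 zł + 22000 zł = 858000 zł
  Exemption: 100000 zł − 20% × (858000 zł − 538000 zł) = 100000 zł − 64000 zł = 36000 zł
  Base: 858000 zł − 36000 zł = 822000 zł
  822000 zł × 14% = 115080 zł

115080 zł > 79920 zł, so the alternative floor tax is the binding amount.

115080 zł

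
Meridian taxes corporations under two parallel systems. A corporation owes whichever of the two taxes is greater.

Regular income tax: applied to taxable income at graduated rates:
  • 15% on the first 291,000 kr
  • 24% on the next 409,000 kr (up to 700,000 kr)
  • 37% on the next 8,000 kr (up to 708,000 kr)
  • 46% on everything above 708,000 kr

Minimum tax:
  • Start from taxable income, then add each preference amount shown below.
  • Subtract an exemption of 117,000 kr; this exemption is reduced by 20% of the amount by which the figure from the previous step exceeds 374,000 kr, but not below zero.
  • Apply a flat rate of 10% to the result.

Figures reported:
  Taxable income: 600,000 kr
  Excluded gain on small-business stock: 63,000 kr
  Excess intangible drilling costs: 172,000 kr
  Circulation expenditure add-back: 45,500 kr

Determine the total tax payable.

Minimum tax:
  Adjusted income: 600,000 kr + 63,000 kr + 172,000 kr + 45,500 kr = 880,500 kr
  Exemption: 117,000 kr − 20% × (880,500 kr − 374,000 kr) = 117,000 kr − 101,300 kr = 15,700 kr
  Base: 880,500 kr − 15,700 kr = 864,800 kr
  864,800 kr × 10% = 86,480 kr

Regular income tax:
  291,000 kr × 15% = 43,650 kr
  309,000 kr × 24% = 74,160 kr
  → 117,810 kr

117,810 kr > 86,480 kr, so the regular income tax governs.

117,810 kr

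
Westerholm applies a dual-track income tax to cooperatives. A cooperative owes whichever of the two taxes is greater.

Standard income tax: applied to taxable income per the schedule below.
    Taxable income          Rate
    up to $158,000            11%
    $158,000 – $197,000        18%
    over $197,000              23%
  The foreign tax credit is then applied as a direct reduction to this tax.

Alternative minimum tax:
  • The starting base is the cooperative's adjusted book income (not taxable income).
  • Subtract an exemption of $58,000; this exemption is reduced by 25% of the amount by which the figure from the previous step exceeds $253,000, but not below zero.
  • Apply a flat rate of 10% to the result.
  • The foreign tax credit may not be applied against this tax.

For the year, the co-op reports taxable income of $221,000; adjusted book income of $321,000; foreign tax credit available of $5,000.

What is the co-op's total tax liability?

Alternative minimum tax:
  Base (adjusted book income): $321,000
  Exemption: $58,000 − 25% × ($321,000 − $253,000) = $58,000 − $17,000 = $41,000
  Base: $321,000 − $41,000 = $280,000
  $280,000 × 10% = $28,000

Standard income tax:
  $158,000 × 11% = $17,380
  $39,000 × 18% = $7,020
  $24,000 × 23% = $5,520
  → $29,920
  Less foreign tax credit $5,000 → $24,920

$28,000 > $24,920, so the alternative minimum tax is the binding amount.

$28,000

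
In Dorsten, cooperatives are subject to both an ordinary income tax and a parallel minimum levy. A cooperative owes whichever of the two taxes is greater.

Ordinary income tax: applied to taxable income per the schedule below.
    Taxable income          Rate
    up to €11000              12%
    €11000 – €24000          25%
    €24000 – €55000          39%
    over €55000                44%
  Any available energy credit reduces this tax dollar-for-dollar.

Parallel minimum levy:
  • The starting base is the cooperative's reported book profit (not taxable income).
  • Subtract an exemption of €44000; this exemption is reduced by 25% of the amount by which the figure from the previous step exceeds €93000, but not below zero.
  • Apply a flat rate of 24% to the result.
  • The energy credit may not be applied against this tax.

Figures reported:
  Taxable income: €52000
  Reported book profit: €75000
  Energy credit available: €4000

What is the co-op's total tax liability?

€11490

Ordinary income tax:
  €11000 × 12% = €1320
  €13000 × 25% = €3250
  €28000 × 39% = €10920
  → €15490
  Less energy credit €4000 → €11490

Parallel minimum levy:
  Base (reported book profit): €75000
  Exemption: €75000 ≤ €93000, so full €44000 applies
  Base: €75000 − €44000 = €31000
  €31000 × 24% = €7440

€11490 > €7440, so the ordinary income tax governs.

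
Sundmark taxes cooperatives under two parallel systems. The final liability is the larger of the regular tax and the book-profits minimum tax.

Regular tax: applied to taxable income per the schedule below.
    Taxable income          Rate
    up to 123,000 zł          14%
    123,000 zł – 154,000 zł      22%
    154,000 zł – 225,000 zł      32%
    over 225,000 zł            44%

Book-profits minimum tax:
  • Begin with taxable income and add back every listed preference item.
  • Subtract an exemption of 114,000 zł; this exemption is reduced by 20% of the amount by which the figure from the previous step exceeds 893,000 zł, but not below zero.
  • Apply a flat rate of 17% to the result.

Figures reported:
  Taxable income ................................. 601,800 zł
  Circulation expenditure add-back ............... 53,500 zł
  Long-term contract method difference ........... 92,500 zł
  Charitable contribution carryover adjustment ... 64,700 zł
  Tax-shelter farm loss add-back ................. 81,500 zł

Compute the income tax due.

212,552 zł

Book-profits minimum tax:
  Adjusted income: 601,800 zł + 53,500 zł + 92,500 zł + 64,700 zł + 81,500 zł = 894,000 zł
  Exemption: 114,000 zł − 20% × (894,000 zł − 893,000 zł) = 114,000 zł − 200 zł = 113,800 zł
  Base: 894,000 zł − 113,800 zł = 780,200 zł
  780,200 zł × 17% = 132,634 zł

Regular tax:
  123,000 zł × 14% = 17,220 zł
  31,000 zł × 22% = 6,820 zł
  71,000 zł × 32% = 22,720 zł
  376,800 zł × 44% = 165,792 zł
  → 212,552 zł

212,552 zł > 132,634 zł, so the regular tax governs.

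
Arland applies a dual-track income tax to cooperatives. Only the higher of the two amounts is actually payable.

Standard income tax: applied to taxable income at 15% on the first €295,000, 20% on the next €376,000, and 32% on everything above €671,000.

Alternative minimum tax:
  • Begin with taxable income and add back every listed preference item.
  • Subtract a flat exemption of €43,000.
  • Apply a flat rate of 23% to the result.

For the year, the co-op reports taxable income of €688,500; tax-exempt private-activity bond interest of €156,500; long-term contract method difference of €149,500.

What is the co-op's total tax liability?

Standard income tax:
  €295,000 × 15% = €44,250
  €376,000 × 20% = €75,200
  €17,500 × 32% = €5,600
  → €125,050

Alternative minimum tax:
  Adjusted income: €688,500 + €156,500 + €149,500 = €994,500
  Less exemption €43,000 → base €951,500
  €951,500 × 23% = €218,845

€218,845 > €125,050, so the alternative minimum tax is the binding amount.

€218,845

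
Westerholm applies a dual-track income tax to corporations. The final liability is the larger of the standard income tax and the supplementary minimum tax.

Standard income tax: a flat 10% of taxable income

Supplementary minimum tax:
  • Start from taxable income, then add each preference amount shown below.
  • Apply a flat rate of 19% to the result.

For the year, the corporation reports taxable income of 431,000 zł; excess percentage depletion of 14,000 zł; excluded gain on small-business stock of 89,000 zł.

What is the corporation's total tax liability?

101,460 zł

Supplementary minimum tax:
  Adjusted income: 431,000 zł + 14,000 zł + 89,000 zł = 534,000 zł
  534,000 zł × 19% = 101,460 zł

Standard income tax:
  431,000 zł × 10% = 43,100 zł

101,460 zł > 43,100 zł, so the supplementary minimum tax is the binding amount.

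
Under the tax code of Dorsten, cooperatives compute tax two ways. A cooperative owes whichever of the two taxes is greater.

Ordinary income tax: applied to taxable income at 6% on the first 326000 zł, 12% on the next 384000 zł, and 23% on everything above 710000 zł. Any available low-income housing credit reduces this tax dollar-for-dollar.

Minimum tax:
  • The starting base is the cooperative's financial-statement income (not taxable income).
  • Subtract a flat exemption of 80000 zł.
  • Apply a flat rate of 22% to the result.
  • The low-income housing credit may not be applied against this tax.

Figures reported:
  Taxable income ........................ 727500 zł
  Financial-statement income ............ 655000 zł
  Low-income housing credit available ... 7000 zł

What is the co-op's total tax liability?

126500 zł

Ordinary income tax:
  326000 zł × 6% = 19560 zł
  384000 zł × 12% = 46080 zł
  17500 zł × 23% = 4025 zł
  → 69665 zł
  Less low-income housing credit 7000 zł → 62665 zł

Minimum tax:
  Base (financial-statement income): 655000 zł
  Less exemption 80000 zł → base 575000 zł
  575000 zł × 22% = 126500 zł

126500 zł > 62665 zł, so the minimum tax is the binding amount.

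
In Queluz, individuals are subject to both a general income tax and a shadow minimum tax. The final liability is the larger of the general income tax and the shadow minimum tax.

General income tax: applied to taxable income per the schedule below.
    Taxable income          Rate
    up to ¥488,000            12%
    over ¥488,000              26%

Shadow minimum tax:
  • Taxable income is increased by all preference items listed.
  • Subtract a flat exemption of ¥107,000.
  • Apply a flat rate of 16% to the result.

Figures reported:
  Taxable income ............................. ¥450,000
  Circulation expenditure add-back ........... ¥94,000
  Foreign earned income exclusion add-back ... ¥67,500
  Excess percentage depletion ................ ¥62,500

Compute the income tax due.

General income tax:
  ¥450,000 × 12% = ¥54,000

Shadow minimum tax:
  Adjusted income: ¥450,000 + ¥94,000 + ¥67,500 + ¥62,500 = ¥674,000
  Less exemption ¥107,000 → base ¥567,000
  ¥567,000 × 16% = ¥90,720

¥90,720 > ¥54,000, so the shadow minimum tax is the binding amount.

¥90,720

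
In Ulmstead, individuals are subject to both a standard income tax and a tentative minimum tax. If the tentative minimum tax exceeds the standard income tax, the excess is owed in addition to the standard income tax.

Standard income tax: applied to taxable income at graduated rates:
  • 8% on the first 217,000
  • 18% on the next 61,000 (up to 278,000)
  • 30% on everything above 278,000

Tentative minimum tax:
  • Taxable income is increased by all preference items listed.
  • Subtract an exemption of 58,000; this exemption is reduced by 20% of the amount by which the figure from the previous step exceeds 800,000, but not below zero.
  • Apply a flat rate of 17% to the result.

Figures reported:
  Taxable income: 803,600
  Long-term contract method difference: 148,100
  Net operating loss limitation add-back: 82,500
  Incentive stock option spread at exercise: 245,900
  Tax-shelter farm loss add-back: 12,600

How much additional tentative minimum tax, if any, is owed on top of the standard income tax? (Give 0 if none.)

Standard income tax:
  217,000 × 8% = 17,360
  61,000 × 18% = 10,980
  525,600 × 30% = 157,680
  → 186,020

Tentative minimum tax:
  Adjusted income: 803,600 + 148,100 + 82,500 + 245,900 + 12,600 = 1,292,700
  Exemption: 20% × (1,292,700 − 800,000) = 98,540 ≥ 58,000, so the exemption is fully phased out
  Base: 1,292,700 − 0 = 1,292,700
  1,292,700 × 17% = 219,759

Excess of tentative minimum tax over standard income tax: 219,759 − 186,020 = 33,739.

33,739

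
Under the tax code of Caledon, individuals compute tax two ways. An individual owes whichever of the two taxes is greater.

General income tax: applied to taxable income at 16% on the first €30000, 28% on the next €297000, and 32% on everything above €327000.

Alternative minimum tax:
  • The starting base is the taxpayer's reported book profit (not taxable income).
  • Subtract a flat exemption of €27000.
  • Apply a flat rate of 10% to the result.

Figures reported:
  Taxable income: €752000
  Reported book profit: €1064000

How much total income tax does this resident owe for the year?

€223960

General income tax:
  €30000 × 16% = €4800
  €297000 × 28% = €83160
  €425000 × 32% = €136000
  → €223960

Alternative minimum tax:
  Base (reported book profit): €1064000
  Less exemption €27000 → base €1037000
  €1037000 × 10% = €103700

€223960 > €103700, so the general income tax governs.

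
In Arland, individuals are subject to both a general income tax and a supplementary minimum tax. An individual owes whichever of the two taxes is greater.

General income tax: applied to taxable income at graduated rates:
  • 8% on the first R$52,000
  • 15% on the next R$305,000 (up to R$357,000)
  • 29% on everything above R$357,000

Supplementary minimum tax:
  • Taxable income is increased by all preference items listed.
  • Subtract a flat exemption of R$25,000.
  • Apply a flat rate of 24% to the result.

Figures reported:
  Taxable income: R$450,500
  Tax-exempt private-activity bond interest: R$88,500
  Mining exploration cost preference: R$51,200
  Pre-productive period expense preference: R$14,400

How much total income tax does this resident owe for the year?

General income tax:
  R$52,000 × 8% = R$4,160
  R$305,000 × 15% = R$45,750
  R$93,500 × 29% = R$27,115
  → R$77,025

Supplementary minimum tax:
  Adjusted income: R$450,500 + R$88,500 + R$51,200 + R$14,400 = R$604,600
  Less exemption R$25,000 → base R$579,600
  R$579,600 × 24% = R$139,104

R$139,104 > R$77,025, so the supplementary minimum tax is the binding amount.

R$139,104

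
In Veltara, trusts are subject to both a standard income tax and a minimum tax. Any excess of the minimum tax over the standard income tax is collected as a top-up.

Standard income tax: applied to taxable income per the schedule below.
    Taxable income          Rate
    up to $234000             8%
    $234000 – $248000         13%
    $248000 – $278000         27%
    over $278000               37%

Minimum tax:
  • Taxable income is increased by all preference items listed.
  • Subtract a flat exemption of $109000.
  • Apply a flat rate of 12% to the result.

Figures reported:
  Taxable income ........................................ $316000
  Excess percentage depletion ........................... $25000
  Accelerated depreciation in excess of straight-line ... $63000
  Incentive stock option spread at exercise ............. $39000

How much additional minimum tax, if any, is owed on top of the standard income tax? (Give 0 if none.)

$0

Standard income tax:
  $234000 × 8% = $18720
  $14000 × 13% = $1820
  $30000 × 27% = $8100
  $38000 × 37% = $14060
  → $42700

Minimum tax:
  Adjusted income: $316000 + $25000 + $63000 + $39000 = $443000
  Less exemption $109000 → base $334000
  $334000 × 12% = $40080

$40080 ≤ $42700, so no add-on is due.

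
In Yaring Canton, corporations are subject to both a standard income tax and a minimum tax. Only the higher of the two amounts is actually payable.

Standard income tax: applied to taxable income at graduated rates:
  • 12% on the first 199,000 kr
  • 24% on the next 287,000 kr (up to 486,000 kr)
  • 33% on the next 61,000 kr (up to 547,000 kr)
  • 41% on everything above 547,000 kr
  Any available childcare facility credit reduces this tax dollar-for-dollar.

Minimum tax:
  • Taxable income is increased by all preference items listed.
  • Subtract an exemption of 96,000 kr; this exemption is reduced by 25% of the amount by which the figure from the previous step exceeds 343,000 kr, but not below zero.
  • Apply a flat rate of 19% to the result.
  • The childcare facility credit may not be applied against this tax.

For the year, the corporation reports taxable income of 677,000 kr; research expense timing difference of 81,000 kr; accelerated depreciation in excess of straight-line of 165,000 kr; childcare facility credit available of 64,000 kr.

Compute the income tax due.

Standard income tax:
  199,000 kr × 12% = 23,880 kr
  287,000 kr × 24% = 68,880 kr
  61,000 kr × 33% = 20,130 kr
  130,000 kr × 41% = 53,300 kr
  → 166,190 kr
  Less childcare facility credit 64,000 kr → 102,190 kr

Minimum tax:
  Adjusted income: 677,000 kr + 81,000 kr + 165,000 kr = 923,000 kr
  Exemption: 25% × (923,000 kr − 343,000 kr) = 145,000 kr ≥ 96,000 kr, so the exemption is fully phased out
  Base: 923,000 kr − 0 kr = 923,000 kr
  923,000 kr × 19% = 175,370 kr

175,370 kr > 102,190 kr, so the minimum tax is the binding amount.

175,370 kr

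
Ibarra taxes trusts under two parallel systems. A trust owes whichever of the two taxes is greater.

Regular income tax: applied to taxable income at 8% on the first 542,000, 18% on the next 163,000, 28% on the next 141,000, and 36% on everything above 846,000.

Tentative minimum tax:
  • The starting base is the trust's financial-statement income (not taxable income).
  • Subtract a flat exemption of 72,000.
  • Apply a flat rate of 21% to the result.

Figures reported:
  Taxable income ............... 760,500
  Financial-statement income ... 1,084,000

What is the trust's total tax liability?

Regular income tax:
  542,000 × 8% = 43,360
  163,000 × 18% = 29,340
  55,500 × 28% = 15,540
  → 88,240

Tentative minimum tax:
  Base (financial-statement income): 1,084,000
  Less exemption 72,000 → base 1,012,000
  1,012,000 × 21% = 212,520

212,520 > 88,240, so the tentative minimum tax is the binding amount.

212,520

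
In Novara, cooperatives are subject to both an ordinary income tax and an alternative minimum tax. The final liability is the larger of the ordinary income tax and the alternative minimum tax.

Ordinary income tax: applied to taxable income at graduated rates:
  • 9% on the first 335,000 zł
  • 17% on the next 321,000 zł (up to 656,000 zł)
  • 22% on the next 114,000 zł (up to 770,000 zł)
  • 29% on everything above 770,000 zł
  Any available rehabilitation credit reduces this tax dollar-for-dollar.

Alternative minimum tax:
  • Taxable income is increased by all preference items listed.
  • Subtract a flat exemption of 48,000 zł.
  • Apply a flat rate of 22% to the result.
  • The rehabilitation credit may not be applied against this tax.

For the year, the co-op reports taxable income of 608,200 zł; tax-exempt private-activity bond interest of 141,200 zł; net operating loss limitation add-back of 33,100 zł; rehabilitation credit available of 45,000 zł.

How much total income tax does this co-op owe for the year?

Ordinary income tax:
  335,000 zł × 9% = 30,150 zł
  273,200 zł × 17% = 46,444 zł
  → 76,594 zł
  Less rehabilitation credit 45,000 zł → 31,594 zł

Alternative minimum tax:
  Adjusted income: 608,200 zł + 141,200 zł + 33,100 zł = 782,500 zł
  Less exemption 48,000 zł → base 734,500 zł
  734,500 zł × 22% = 161,590 zł

161,590 zł > 31,594 zł, so the alternative minimum tax is the binding amount.

161,590 zł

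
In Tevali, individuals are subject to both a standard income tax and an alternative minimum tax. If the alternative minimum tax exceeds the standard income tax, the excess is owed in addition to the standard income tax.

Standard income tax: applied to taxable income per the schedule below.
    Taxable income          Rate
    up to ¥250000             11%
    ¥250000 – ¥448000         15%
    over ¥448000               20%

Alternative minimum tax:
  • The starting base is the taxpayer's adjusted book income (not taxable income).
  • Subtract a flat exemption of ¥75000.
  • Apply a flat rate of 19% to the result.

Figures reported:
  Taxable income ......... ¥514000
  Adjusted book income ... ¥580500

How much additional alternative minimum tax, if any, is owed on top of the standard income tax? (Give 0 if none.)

¥25645

Alternative minimum tax:
  Base (adjusted book income): ¥580500
  Less exemption ¥75000 → base ¥505500
  ¥505500 × 19% = ¥96045

Standard income tax:
  ¥250000 × 11% = ¥27500
  ¥198000 × 15% = ¥29700
  ¥66000 × 20% = ¥13200
  → ¥70400

Excess of alternative minimum tax over standard income tax: ¥96045 − ¥70400 = ¥25645.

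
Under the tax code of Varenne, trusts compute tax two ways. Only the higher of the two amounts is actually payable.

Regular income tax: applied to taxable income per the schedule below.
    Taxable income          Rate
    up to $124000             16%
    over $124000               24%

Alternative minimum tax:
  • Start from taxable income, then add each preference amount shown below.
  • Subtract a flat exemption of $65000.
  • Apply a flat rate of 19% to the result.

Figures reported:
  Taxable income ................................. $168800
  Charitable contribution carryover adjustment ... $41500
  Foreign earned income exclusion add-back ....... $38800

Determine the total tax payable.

Regular income tax:
  $124000 × 16% = $19840
  $44800 × 24% = $10752
  → $30592

Alternative minimum tax:
  Adjusted income: $168800 + $41500 + $38800 = $249100
  Less exemption $65000 → base $184100
  $184100 × 19% = $34979

$34979 > $30592, so the alternative minimum tax is the binding amount.

$34979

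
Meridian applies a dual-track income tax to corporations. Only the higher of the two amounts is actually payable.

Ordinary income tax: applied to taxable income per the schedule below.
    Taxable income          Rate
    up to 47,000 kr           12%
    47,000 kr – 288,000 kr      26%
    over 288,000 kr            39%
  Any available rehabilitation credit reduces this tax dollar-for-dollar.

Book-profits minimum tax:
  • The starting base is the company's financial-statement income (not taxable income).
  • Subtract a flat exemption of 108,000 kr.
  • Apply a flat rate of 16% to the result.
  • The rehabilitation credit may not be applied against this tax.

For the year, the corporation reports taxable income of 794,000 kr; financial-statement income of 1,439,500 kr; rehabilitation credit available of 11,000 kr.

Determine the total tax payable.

Ordinary income tax:
  47,000 kr × 12% = 5,640 kr
  241,000 kr × 26% = 62,660 kr
  506,000 kr × 39% = 197,340 kr
  → 265,640 kr
  Less rehabilitation credit 11,000 kr → 254,640 kr

Book-profits minimum tax:
  Base (financial-statement income): 1,439,500 kr
  Less exemption 108,000 kr → base 1,331,500 kr
  1,331,500 kr × 16% = 213,040 kr

254,640 kr > 213,040 kr, so the ordinary income tax governs.

254,640 kr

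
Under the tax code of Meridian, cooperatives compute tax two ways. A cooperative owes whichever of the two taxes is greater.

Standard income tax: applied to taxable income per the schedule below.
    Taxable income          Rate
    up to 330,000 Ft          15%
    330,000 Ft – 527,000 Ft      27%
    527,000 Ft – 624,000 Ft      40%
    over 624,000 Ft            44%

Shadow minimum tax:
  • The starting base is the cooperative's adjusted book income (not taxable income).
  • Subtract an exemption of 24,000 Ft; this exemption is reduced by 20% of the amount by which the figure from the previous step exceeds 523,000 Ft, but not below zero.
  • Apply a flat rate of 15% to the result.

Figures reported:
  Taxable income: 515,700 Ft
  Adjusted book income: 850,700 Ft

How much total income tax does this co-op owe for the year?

127,605 Ft

Shadow minimum tax:
  Base (adjusted book income): 850,700 Ft
  Exemption: 20% × (850,700 Ft − 523,000 Ft) = 65,540 Ft ≥ 24,000 Ft, so the exemption is fully phased out
  Base: 850,700 Ft − 0 Ft = 850,700 Ft
  850,700 Ft × 15% = 127,605 Ft

Standard income tax:
  330,000 Ft × 15% = 49,500 Ft
  185,700 Ft × 27% = 50,139 Ft
  → 99,639 Ft

127,605 Ft > 99,639 Ft, so the shadow minimum tax is the binding amount.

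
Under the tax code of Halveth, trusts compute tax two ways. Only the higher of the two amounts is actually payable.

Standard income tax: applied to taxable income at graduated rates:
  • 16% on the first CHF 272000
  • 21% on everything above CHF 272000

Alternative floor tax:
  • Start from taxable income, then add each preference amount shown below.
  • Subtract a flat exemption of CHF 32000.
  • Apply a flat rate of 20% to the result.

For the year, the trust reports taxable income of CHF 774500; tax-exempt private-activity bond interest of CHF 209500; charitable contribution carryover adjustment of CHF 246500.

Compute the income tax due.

CHF 239700

Standard income tax:
  CHF 272000 × 16% = CHF 43520
  CHF 502500 × 21% = CHF 105525
  → CHF 149045

Alternative floor tax:
  Adjusted income: CHF 774500 + CHF 209500 + CHF 246500 = CHF 1230500
  Less exemption CHF 32000 → base CHF 1198500
  CHF 1198500 × 20% = CHF 239700

CHF 239700 > CHF 149045, so the alternative floor tax is the binding amount.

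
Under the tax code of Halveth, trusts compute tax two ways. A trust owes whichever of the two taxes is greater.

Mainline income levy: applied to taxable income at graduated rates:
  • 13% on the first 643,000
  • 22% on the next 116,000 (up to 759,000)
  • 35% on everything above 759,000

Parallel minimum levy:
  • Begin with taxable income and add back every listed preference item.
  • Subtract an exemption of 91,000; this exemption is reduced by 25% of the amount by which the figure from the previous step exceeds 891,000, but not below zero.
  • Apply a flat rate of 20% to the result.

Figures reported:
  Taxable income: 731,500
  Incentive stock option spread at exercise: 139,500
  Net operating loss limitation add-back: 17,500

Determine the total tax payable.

159,500

Parallel minimum levy:
  Adjusted income: 731,500 + 139,500 + 17,500 = 888,500
  Exemption: 888,500 ≤ 891,000, so full 91,000 applies
  Base: 888,500 − 91,000 = 797,500
  797,500 × 20% = 159,500

Mainline income levy:
  643,000 × 13% = 83,590
  88,500 × 22% = 19,470
  → 103,060

159,500 > 103,060, so the parallel minimum levy is the binding amount.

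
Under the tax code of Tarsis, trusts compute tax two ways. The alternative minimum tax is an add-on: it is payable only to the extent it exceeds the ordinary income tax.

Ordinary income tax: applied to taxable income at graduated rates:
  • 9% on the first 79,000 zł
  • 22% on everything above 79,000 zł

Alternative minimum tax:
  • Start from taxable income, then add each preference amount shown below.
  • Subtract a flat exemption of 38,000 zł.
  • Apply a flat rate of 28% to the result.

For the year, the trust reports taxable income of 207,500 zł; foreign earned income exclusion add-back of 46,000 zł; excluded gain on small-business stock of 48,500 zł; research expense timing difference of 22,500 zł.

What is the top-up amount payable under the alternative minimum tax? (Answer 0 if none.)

44,840 zł

Ordinary income tax:
  79,000 zł × 9% = 7,110 zł
  128,500 zł × 22% = 28,270 zł
  → 35,380 zł

Alternative minimum tax:
  Adjusted income: 207,500 zł + 46,000 zł + 48,500 zł + 22,500 zł = 324,500 zł
  Less exemption 38,000 zł → base 286,500 zł
  286,500 zł × 28% = 80,220 zł

Excess of alternative minimum tax over ordinary income tax: 80,220 zł − 35,380 zł = 44,840 zł.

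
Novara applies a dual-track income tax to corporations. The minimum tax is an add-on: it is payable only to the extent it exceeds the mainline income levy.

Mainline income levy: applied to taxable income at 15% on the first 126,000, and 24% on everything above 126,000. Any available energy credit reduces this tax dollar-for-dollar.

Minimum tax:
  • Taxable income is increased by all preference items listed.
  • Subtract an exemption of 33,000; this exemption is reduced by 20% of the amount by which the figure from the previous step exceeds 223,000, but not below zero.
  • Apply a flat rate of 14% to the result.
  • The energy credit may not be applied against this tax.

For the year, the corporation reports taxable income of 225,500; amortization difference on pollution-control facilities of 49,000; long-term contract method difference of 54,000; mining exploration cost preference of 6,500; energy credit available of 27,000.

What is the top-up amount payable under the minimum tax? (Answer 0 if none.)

Minimum tax:
  Adjusted income: 225,500 + 49,000 + 54,000 + 6,500 = 335,000
  Exemption: 33,000 − 20% × (335,000 − 223,000) = 33,000 − 22,400 = 10,600
  Base: 335,000 − 10,600 = 324,400
  324,400 × 14% = 45,416

Mainline income levy:
  126,000 × 15% = 18,900
  99,500 × 24% = 23,880
  → 42,780
  Less energy credit 27,000 → 15,780

Excess of minimum tax over mainline income levy: 45,416 − 15,780 = 29,636.

29,636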